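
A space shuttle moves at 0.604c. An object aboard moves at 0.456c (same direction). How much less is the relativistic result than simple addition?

Classical: u' + v = 0.456 + 0.604 = 1.06c
Relativistic: u = (0.456 + 0.604)/(1 + 0.275424) = 1.06/1.275424 = 0.8311c
Difference: 1.06 - 0.8311 = 0.2289c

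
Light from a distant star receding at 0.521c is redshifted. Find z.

β = 0.521
(1+β)/(1-β) = 1.521/0.479 = 3.175
√(3.175) = 1.782
z = 1.782 - 1 = 0.7820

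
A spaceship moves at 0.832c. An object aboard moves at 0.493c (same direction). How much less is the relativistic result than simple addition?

Classical: u' + v = 0.493 + 0.832 = 1.325c
Relativistic: u = (0.493 + 0.832)/(1 + 0.410176) = 1.325/1.410176 = 0.9396c
Difference: 1.325 - 0.9396 = 0.3854c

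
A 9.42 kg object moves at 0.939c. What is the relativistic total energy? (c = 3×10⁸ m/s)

γ = 1/√(1 - 0.939²) = 2.908
mc² = 9.42 × (3×10⁸)² = 8.478×10¹⁷ J
E = γmc² = 2.908 × 8.478×10¹⁷ = 2.465×10¹⁸ J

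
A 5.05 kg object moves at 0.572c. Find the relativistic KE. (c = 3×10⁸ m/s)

γ = 1/√(1 - 0.572²) = 1.21914
γ - 1 = 0.21914
KE = (γ-1)mc² = 0.21914 × 5.05 × (3×10⁸)² = 9.960×10¹⁶ J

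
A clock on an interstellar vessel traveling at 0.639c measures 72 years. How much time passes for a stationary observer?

Proper time Δt₀ = 72 years
γ = 1/√(1 - 0.639²) = 1.300
Δt = γΔt₀ = 1.300 × 72 = 93.60 years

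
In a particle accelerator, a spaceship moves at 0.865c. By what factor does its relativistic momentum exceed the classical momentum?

p_rel = γmv, p_class = mv
Ratio = γ = 1/√(1 - 0.865²)
= 1/√(0.251775) = 1.993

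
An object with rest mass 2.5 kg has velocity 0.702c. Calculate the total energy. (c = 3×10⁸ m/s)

γ = 1/√(1 - 0.702²) = 1.404
mc² = 2.5 × (3×10⁸)² = 2.250×10¹⁷ J
E = γmc² = 1.404 × 2.250×10¹⁷ = 3.159×10¹⁷ J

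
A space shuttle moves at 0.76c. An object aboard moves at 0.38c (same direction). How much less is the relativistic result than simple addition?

Classical: u' + v = 0.38 + 0.76 = 1.14c
Relativistic: u = (0.38 + 0.76)/(1 + 0.2888) = 1.14/1.2888 = 0.8845c
Difference: 1.14 - 0.8845 = 0.2555c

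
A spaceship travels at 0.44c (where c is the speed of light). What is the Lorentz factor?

v/c = 0.44, so (v/c)² = 0.1936
1 - (v/c)² = 0.8064
γ = 1/√(0.8064) = 1.114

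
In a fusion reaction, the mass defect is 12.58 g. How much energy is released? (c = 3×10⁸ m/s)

Convert mass defect: Δm = 12.58 g = 0.01258 kg
E = Δm·c² = 0.01258 × (3×10⁸)²
= 0.01258 × 9×10¹⁶ = 1.132×10¹⁵ J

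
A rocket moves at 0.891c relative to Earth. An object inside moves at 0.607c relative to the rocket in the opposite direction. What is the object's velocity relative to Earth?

Object's velocity in rocket frame is u' = -0.607c
u = (u' + v)/(1 + u'v/c²) = (v - 0.607)/(1 - 0.607·v/c²)
Numerator: 0.891 - 0.607 = 0.284
Denominator: 1 - 0.540837 = 0.459163
u = 0.284/0.459163 = 0.6185c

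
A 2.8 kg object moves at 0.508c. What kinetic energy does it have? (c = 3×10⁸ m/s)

γ = 1/√(1 - 0.508²) = 1.16096
γ - 1 = 0.16096
KE = (γ-1)mc² = 0.16096 × 2.8 × (3×10⁸)² = 4.056×10¹⁶ J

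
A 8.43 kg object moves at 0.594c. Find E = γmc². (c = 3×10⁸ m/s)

γ = 1/√(1 - 0.594²) = 1.243
mc² = 8.43 × (3×10⁸)² = 7.587×10¹⁷ J
E = γmc² = 1.243 × 7.587×10¹⁷ = 9.431×10¹⁷ J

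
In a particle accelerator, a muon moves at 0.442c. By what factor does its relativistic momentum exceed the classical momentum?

p_rel = γmv, p_class = mv
Ratio = γ = 1/√(1 - 0.442²)
= 1/√(0.804636) = 1.115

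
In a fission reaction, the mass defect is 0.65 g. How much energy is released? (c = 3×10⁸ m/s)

Convert mass defect: Δm = 0.65 g = 0.00065 kg
E = Δm·c² = 0.00065 × (3×10⁸)²
= 0.00065 × 9×10¹⁶ = 5.850×10¹³ J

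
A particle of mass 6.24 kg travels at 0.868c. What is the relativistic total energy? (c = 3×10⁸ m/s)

γ = 1/√(1 - 0.868²) = 2.014
mc² = 6.24 × (3×10⁸)² = 5.616×10¹⁷ J
E = γmc² = 2.014 × 5.616×10¹⁷ = 1.131×10¹⁸ J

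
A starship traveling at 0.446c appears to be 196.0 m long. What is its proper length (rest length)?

Contracted length L = 196.0 m
γ = 1/√(1 - 0.446²) = 1.1173
L₀ = γL = 1.1173 × 196.0 = 219.0 m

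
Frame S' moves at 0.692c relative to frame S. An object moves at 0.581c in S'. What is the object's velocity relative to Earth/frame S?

u = (u' + v)/(1 + u'v/c²)
Numerator: 0.581 + 0.692 = 1.273
Denominator: 1 + 0.402052 = 1.402052
u = 1.273/1.402052 = 0.9080c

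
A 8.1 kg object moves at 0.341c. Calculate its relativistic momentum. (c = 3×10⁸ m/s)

γ = 1/√(1 - 0.341²) = 1.0638
v = 0.341 × 3×10⁸ = 1.023×10⁸ m/s
p = γmv = 1.0638 × 8.1 × 1.023×10⁸ = 8.815×10⁸ kg·m/s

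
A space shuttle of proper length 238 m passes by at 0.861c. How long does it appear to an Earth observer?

Proper length L₀ = 238 m
γ = 1/√(1 - 0.861²) = 1.9662
L = L₀/γ = 238/1.9662 = 121.0 m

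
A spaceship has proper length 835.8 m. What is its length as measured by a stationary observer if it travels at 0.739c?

Proper length L₀ = 835.8 m
γ = 1/√(1 - 0.739²) = 1.4843
L = L₀/γ = 835.8/1.4843 = 563.1 m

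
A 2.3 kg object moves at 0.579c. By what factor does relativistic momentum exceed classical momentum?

p_rel = γmv, p_class = mv
Ratio = γ = 1/√(1 - 0.579²) = 1.227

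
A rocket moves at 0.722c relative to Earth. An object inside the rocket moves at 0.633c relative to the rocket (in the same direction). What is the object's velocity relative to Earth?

u = (u' + v)/(1 + u'v/c²)
Numerator: 0.633 + 0.722 = 1.355
Denominator: 1 + 0.457026 = 1.457026
u = 1.355/1.457026 = 0.9300c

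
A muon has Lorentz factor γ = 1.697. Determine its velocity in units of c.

From γ = 1/√(1 - v²/c²):
1/γ² = 1/1.697² = 0.34725
v²/c² = 1 - 0.34725 = 0.65275
v/c = √(0.65275) = 0.8079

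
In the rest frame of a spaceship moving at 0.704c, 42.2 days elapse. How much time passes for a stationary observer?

Proper time Δt₀ = 42.2 days
γ = 1/√(1 - 0.704²) = 1.408
Δt = γΔt₀ = 1.408 × 42.2 = 59.42 days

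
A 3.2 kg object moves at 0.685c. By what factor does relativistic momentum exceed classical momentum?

p_rel = γmv, p_class = mv
Ratio = γ = 1/√(1 - 0.685²) = 1.373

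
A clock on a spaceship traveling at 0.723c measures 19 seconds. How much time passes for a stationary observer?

Proper time Δt₀ = 19 seconds
γ = 1/√(1 - 0.723²) = 1.4475
Δt = γΔt₀ = 1.4475 × 19 = 27.50 seconds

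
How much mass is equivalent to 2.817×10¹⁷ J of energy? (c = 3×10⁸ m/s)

From E = mc², we get m = E/c²
c² = (3×10⁸)² = 9×10¹⁶ m²/s²
m = 2.817×10¹⁷ / 9×10¹⁶ = 3.130 kg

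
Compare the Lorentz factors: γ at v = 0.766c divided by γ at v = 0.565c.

γ₁ = 1/√(1 - 0.766²) = 1.556
γ₂ = 1/√(1 - 0.565²) = 1.212
γ₁/γ₂ = 1.556/1.212 = 1.284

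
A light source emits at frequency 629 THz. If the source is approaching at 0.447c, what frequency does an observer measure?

β = v/c = 0.447
(1+β)/(1-β) = 1.447/0.553 = 2.6166
Doppler factor = √(2.6166) = 1.6176
f_obs = 629 × 1.6176 = 1017 THz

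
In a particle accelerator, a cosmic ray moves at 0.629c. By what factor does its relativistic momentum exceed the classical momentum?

p_rel = γmv, p_class = mv
Ratio = γ = 1/√(1 - 0.629²)
= 1/√(0.604359) = 1.286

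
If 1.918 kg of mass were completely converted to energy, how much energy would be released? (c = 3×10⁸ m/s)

Using E = mc²:
c² = (3×10⁸)² = 9×10¹⁶ m²/s²
E = 1.918 × 9×10¹⁶ = 1.726×10¹⁷ J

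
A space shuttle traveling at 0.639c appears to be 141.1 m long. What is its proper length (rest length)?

Contracted length L = 141.1 m
γ = 1/√(1 - 0.639²) = 1.300
L₀ = γL = 1.300 × 141.1 = 183.4 m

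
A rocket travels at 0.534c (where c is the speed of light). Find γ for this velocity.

v/c = 0.534, so (v/c)² = 0.285156
1 - (v/c)² = 0.714844
γ = 1/√(0.714844) = 1.183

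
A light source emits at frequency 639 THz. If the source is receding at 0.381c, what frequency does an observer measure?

β = v/c = 0.381
(1-β)/(1+β) = 0.619/1.381 = 0.4482
Doppler factor = √(0.4482) = 0.6695
f_obs = 639 × 0.6695 = 427.8 THz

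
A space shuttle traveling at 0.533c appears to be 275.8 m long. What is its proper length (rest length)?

Contracted length L = 275.8 m
γ = 1/√(1 - 0.533²) = 1.182
L₀ = γL = 1.182 × 275.8 = 326.0 m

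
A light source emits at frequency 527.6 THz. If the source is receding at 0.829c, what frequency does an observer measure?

β = v/c = 0.829
(1-β)/(1+β) = 0.171/1.829 = 0.09349
Doppler factor = √(0.09349) = 0.3058
f_obs = 527.6 × 0.3058 = 161.3 THz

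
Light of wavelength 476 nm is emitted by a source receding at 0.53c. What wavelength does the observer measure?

β = 0.53
Wavelength Doppler factor = √(1.53/0.47) = √(3.25532) = 1.8043
λ_obs = 476 × 1.8043 = 858.8 nm (redshift)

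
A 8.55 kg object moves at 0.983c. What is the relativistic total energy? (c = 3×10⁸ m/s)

γ = 1/√(1 - 0.983²) = 5.446
mc² = 8.55 × (3×10⁸)² = 7.695×10¹⁷ J
E = γmc² = 5.446 × 7.695×10¹⁷ = 4.191×10¹⁸ J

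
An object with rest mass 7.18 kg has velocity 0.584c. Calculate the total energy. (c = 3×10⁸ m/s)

γ = 1/√(1 - 0.584²) = 1.232
mc² = 7.18 × (3×10⁸)² = 6.462×10¹⁷ J
E = γmc² = 1.232 × 6.462×10¹⁷ = 7.961×10¹⁷ J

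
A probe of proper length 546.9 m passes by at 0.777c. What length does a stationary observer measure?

Proper length L₀ = 546.9 m
γ = 1/√(1 - 0.777²) = 1.5886
L = L₀/γ = 546.9/1.5886 = 344.3 m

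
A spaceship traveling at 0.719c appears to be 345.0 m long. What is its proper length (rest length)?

Contracted length L = 345.0 m
γ = 1/√(1 - 0.719²) = 1.4388
L₀ = γL = 1.4388 × 345.0 = 496.4 m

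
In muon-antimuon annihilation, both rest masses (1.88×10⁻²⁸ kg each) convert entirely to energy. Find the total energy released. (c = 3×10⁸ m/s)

Both particles have the same rest mass, so total mass = 2m
E = 2m·c² = 2 × 1.88×10⁻²⁸ × (3×10⁸)²
= 2 × 1.88×10⁻²⁸ × 9×10¹⁶
= 3.384×10⁻¹¹ J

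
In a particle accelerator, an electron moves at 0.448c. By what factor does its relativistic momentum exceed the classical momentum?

p_rel = γmv, p_class = mv
Ratio = γ = 1/√(1 - 0.448²)
= 1/√(0.799296) = 1.119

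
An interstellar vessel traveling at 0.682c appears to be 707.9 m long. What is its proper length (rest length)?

Contracted length L = 707.9 m
γ = 1/√(1 - 0.682²) = 1.3673
L₀ = γL = 1.3673 × 707.9 = 967.9 m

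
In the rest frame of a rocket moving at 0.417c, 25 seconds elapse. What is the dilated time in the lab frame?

Proper time Δt₀ = 25 seconds
γ = 1/√(1 - 0.417²) = 1.1002
Δt = γΔt₀ = 1.1002 × 25 = 27.51 seconds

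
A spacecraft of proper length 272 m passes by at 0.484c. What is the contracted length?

Proper length L₀ = 272 m
γ = 1/√(1 - 0.484²) = 1.143
L = L₀/γ = 272/1.143 = 238.0 m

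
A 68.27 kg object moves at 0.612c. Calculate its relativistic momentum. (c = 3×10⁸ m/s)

γ = 1/√(1 - 0.612²) = 1.2644
v = 0.612 × 3×10⁸ = 1.836×10⁸ m/s
p = γmv = 1.2644 × 68.27 × 1.836×10⁸ = 1.585×10¹⁰ kg·m/s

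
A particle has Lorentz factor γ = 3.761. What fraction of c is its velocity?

From γ = 1/√(1 - v²/c²):
1/γ² = 1/3.761² = 0.07070
v²/c² = 1 - 0.07070 = 0.9293
v/c = √(0.9293) = 0.9640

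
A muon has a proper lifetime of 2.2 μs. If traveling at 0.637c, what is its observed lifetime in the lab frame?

Proper lifetime τ₀ = 2.2 μs
γ = 1/√(1 - 0.637²) = 1.2972
τ = γτ₀ = 1.2972 × 2.2 μs = 2.854 μs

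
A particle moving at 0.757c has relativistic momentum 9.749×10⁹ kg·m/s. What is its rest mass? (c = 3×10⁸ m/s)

γ = 1/√(1 - 0.757²) = 1.5304
v = 0.757 × 3×10⁸ = 2.271×10⁸ m/s
m = p/(γv) = 9.749×10⁹/(1.5304 × 2.271×10⁸) = 28.05 kg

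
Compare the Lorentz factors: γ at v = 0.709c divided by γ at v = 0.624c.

γ₁ = 1/√(1 - 0.709²) = 1.418
γ₂ = 1/√(1 - 0.624²) = 1.280
γ₁/γ₂ = 1.418/1.280 = 1.108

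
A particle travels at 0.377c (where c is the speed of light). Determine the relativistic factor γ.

v/c = 0.377, so (v/c)² = 0.142129
1 - (v/c)² = 0.857871
γ = 1/√(0.857871) = 1.080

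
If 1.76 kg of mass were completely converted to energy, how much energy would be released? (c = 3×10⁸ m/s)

Using E = mc²:
c² = (3×10⁸)² = 9×10¹⁶ m²/s²
E = 1.76 × 9×10¹⁶ = 1.584×10¹⁷ J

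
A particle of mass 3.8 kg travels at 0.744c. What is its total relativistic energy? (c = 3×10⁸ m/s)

γ = 1/√(1 - 0.744²) = 1.4966
mc² = 3.8 × (3×10⁸)² = 3.420×10¹⁷ J
E = γmc² = 1.4966 × 3.420×10¹⁷ = 5.118×10¹⁷ J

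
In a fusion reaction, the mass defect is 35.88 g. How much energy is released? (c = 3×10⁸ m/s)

Convert mass defect: Δm = 35.88 g = 0.03588 kg
E = Δm·c² = 0.03588 × (3×10⁸)²
= 0.03588 × 9×10¹⁶ = 3.229×10¹⁵ J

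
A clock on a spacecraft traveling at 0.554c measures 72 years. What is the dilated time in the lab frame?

Proper time Δt₀ = 72 years
γ = 1/√(1 - 0.554²) = 1.20118
Δt = γΔt₀ = 1.20118 × 72 = 86.48 years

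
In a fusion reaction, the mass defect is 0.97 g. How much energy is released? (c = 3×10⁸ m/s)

Convert mass defect: Δm = 0.97 g = 0.00097 kg
E = Δm·c² = 0.00097 × (3×10⁸)²
= 0.00097 × 9×10¹⁶ = 8.730×10¹³ J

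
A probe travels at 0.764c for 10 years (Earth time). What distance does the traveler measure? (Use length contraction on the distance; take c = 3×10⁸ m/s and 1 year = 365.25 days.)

Earth distance: d = v × t = 0.764c × 10 yr = 7.2330×10¹⁶ m
γ = 1.5499
d' = d/γ = 7.2330×10¹⁶/1.5499 = 4.667×10¹⁶ m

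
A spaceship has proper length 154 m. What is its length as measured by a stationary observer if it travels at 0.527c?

Proper length L₀ = 154 m
γ = 1/√(1 - 0.527²) = 1.1767
L = L₀/γ = 154/1.1767 = 130.9 m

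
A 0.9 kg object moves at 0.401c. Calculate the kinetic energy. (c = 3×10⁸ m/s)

γ = 1/√(1 - 0.401²) = 1.09161
γ - 1 = 0.09161
KE = (γ-1)mc² = 0.09161 × 0.9 × (3×10⁸)² = 7.420×10¹⁵ J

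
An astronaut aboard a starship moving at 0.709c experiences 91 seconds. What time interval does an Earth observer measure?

Proper time Δt₀ = 91 seconds
γ = 1/√(1 - 0.709²) = 1.418
Δt = γΔt₀ = 1.418 × 91 = 129.0 seconds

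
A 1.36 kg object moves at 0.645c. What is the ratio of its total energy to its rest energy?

E = γmc², E₀ = mc²
E/E₀ = γ = 1/√(1 - 0.645²) = 1.309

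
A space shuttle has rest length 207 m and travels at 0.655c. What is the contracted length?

Proper length L₀ = 207 m
γ = 1/√(1 - 0.655²) = 1.3234
L = L₀/γ = 207/1.3234 = 156.4 m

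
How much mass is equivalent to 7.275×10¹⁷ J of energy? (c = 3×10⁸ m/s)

From E = mc², we get m = E/c²
c² = (3×10⁸)² = 9×10¹⁶ m²/s²
m = 7.275×10¹⁷ / 9×10¹⁶ = 8.083 kg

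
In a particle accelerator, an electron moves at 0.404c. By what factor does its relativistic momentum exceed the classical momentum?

p_rel = γmv, p_class = mv
Ratio = γ = 1/√(1 - 0.404²)
= 1/√(0.836784) = 1.093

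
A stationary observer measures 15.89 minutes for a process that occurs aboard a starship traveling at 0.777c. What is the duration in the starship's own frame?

Dilated time Δt = 15.89 minutes
γ = 1/√(1 - 0.777²) = 1.589
Δt₀ = Δt/γ = 15.89/1.589 = 10.00 minutes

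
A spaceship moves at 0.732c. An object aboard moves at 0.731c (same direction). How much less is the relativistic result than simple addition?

Classical: u' + v = 0.731 + 0.732 = 1.463c
Relativistic: u = (0.731 + 0.732)/(1 + 0.535092) = 1.463/1.535092 = 0.9530c
Difference: 1.463 - 0.9530 = 0.5100c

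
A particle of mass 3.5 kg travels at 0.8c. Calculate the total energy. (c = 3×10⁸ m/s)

γ = 1/√(1 - 0.8²) = 1.6667
mc² = 3.5 × (3×10⁸)² = 3.150×10¹⁷ J
E = γmc² = 1.6667 × 3.150×10¹⁷ = 5.250×10¹⁷ J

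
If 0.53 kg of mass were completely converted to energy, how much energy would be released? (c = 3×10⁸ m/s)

Using E = mc²:
c² = (3×10⁸)² = 9×10¹⁶ m²/s²
E = 0.53 × 9×10¹⁶ = 4.770×10¹⁶ J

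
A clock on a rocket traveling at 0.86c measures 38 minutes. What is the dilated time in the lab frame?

Proper time Δt₀ = 38 minutes
γ = 1/√(1 - 0.86²) = 1.9597
Δt = γΔt₀ = 1.9597 × 38 = 74.47 minutes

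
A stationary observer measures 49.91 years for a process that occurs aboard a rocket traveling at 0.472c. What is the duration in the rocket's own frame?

Dilated time Δt = 49.91 years
γ = 1/√(1 - 0.472²) = 1.1343
Δt₀ = Δt/γ = 49.91/1.1343 = 44.00 years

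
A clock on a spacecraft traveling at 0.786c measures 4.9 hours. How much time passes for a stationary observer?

Proper time Δt₀ = 4.9 hours
γ = 1/√(1 - 0.786²) = 1.6175
Δt = γΔt₀ = 1.6175 × 4.9 = 7.926 hours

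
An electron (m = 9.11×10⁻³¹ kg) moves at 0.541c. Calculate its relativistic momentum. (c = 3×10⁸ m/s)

γ = 1/√(1 - 0.541²) = 1.189
v = 0.541 × 3×10⁸ = 1.623×10⁸ m/s
p = γmv = 1.189 × 9.11×10⁻³¹ × 1.623×10⁸ = 1.758×10⁻²² kg·m/s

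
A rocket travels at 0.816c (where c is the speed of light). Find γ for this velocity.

v/c = 0.816, so (v/c)² = 0.665856
1 - (v/c)² = 0.334144
γ = 1/√(0.334144) = 1.730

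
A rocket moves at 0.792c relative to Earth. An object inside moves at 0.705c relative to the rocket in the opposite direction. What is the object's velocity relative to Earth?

Object's velocity in rocket frame is u' = -0.705c
u = (u' + v)/(1 + u'v/c²) = (v - 0.705)/(1 - 0.705·v/c²)
Numerator: 0.792 - 0.705 = 0.087
Denominator: 1 - 0.55836 = 0.44164
u = 0.087/0.44164 = 0.1970c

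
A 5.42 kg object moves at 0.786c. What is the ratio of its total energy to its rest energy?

E = γmc², E₀ = mc²
E/E₀ = γ = 1/√(1 - 0.786²) = 1.618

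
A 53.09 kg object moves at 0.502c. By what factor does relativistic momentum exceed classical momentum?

p_rel = γmv, p_class = mv
Ratio = γ = 1/√(1 - 0.502²) = 1.156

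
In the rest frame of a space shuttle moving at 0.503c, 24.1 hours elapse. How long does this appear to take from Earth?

Proper time Δt₀ = 24.1 hours
γ = 1/√(1 - 0.503²) = 1.157
Δt = γΔt₀ = 1.157 × 24.1 = 27.88 hours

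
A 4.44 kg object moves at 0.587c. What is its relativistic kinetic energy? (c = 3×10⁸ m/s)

γ = 1/√(1 - 0.587²) = 1.2352
γ - 1 = 0.2352
KE = (γ-1)mc² = 0.2352 × 4.44 × (3×10⁸)² = 9.399×10¹⁶ J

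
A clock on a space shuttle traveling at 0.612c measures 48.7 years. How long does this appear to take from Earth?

Proper time Δt₀ = 48.7 years
γ = 1/√(1 - 0.612²) = 1.2644
Δt = γΔt₀ = 1.2644 × 48.7 = 61.58 years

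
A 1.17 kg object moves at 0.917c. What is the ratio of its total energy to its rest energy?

E = γmc², E₀ = mc²
E/E₀ = γ = 1/√(1 - 0.917²) = 2.507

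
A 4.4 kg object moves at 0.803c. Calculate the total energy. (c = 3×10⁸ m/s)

γ = 1/√(1 - 0.803²) = 1.678
mc² = 4.4 × (3×10⁸)² = 3.960×10¹⁷ J
E = γmc² = 1.678 × 3.960×10¹⁷ = 6.645×10¹⁷ J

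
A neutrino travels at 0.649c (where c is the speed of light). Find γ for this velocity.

v/c = 0.649, so (v/c)² = 0.421201
1 - (v/c)² = 0.578799
γ = 1/√(0.578799) = 1.314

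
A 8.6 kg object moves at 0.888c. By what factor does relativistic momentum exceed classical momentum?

p_rel = γmv, p_class = mv
Ratio = γ = 1/√(1 - 0.888²) = 2.175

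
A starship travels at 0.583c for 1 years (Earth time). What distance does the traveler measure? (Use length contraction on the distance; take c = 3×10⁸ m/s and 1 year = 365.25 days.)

Earth distance: d = v × t = 0.583c × 1 yr = 5.5194×10¹⁵ m
γ = 1.2308
d' = d/γ = 5.5194×10¹⁵/1.2308 = 4.484×10¹⁵ m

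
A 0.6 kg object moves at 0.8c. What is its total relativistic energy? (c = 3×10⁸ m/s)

γ = 1/√(1 - 0.8²) = 1.6667
mc² = 0.6 × (3×10⁸)² = 5.400×10¹⁶ J
E = γmc² = 1.6667 × 5.400×10¹⁶ = 9.000×10¹⁶ J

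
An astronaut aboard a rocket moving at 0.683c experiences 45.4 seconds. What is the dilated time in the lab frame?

Proper time Δt₀ = 45.4 seconds
γ = 1/√(1 - 0.683²) = 1.3691
Δt = γΔt₀ = 1.3691 × 45.4 = 62.16 seconds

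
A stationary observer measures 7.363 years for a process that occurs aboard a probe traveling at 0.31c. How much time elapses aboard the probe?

Dilated time Δt = 7.363 years
γ = 1/√(1 - 0.31²) = 1.0518
Δt₀ = Δt/γ = 7.363/1.0518 = 7.000 years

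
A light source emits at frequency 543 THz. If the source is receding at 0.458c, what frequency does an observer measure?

β = v/c = 0.458
(1-β)/(1+β) = 0.542/1.458 = 0.3717
Doppler factor = √(0.3717) = 0.6097
f_obs = 543 × 0.6097 = 331.1 THz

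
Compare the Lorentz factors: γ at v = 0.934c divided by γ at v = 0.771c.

γ₁ = 1/√(1 - 0.934²) = 2.7990
γ₂ = 1/√(1 - 0.771²) = 1.5703
γ₁/γ₂ = 2.7990/1.5703 = 1.782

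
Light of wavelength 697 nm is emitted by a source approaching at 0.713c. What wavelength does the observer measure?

β = 0.713
Wavelength Doppler factor = √(0.287/1.713) = √(0.1675) = 0.4093
λ_obs = 697 × 0.4093 = 285.3 nm (blueshift)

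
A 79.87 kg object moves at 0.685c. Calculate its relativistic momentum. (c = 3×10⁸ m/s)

γ = 1/√(1 - 0.685²) = 1.3726
v = 0.685 × 3×10⁸ = 2.055×10⁸ m/s
p = γmv = 1.3726 × 79.87 × 2.055×10⁸ = 2.253×10¹⁰ kg·m/s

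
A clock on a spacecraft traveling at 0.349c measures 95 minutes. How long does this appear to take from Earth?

Proper time Δt₀ = 95 minutes
γ = 1/√(1 - 0.349²) = 1.067
Δt = γΔt₀ = 1.067 × 95 = 101.4 minutes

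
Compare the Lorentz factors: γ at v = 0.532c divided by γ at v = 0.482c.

γ₁ = 1/√(1 - 0.532²) = 1.181
γ₂ = 1/√(1 - 0.482²) = 1.141
γ₁/γ₂ = 1.181/1.141 = 1.035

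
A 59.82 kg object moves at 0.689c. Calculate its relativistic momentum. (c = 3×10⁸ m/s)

γ = 1/√(1 - 0.689²) = 1.380
v = 0.689 × 3×10⁸ = 2.067×10⁸ m/s
p = γmv = 1.380 × 59.82 × 2.067×10⁸ = 1.706×10¹⁰ kg·m/s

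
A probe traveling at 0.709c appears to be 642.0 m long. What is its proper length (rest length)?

Contracted length L = 642.0 m
γ = 1/√(1 - 0.709²) = 1.418
L₀ = γL = 1.418 × 642.0 = 910.4 m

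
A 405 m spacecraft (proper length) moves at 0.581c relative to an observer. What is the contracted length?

Proper length L₀ = 405 m
γ = 1/√(1 - 0.581²) = 1.2286
L = L₀/γ = 405/1.2286 = 329.6 m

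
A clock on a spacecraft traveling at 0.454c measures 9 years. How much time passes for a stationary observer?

Proper time Δt₀ = 9 years
γ = 1/√(1 - 0.454²) = 1.122
Δt = γΔt₀ = 1.122 × 9 = 10.10 years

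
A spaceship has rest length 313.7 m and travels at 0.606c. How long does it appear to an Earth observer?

Proper length L₀ = 313.7 m
γ = 1/√(1 - 0.606²) = 1.2571
L = L₀/γ = 313.7/1.2571 = 249.5 m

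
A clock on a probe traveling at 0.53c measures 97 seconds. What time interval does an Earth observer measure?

Proper time Δt₀ = 97 seconds
γ = 1/√(1 - 0.53²) = 1.179
Δt = γΔt₀ = 1.179 × 97 = 114.4 seconds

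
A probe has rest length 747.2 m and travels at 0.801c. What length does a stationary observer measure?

Proper length L₀ = 747.2 m
γ = 1/√(1 - 0.801²) = 1.6704
L = L₀/γ = 747.2/1.6704 = 447.3 m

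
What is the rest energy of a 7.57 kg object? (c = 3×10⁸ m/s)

c² = (3×10⁸)² = 9.000×10¹⁶ m²/s²
E₀ = mc² = 7.57 × 9.000×10¹⁶ = 6.813×10¹⁷ J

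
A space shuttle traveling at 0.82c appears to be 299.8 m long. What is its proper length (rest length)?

Contracted length L = 299.8 m
γ = 1/√(1 - 0.82²) = 1.747
L₀ = γL = 1.747 × 299.8 = 523.8 m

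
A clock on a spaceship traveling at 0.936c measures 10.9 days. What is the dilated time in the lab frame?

Proper time Δt₀ = 10.9 days
γ = 1/√(1 - 0.936²) = 2.841
Δt = γΔt₀ = 2.841 × 10.9 = 30.97 days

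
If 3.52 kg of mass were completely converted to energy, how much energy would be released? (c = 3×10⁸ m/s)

Using E = mc²:
c² = (3×10⁸)² = 9×10¹⁶ m²/s²
E = 3.52 × 9×10¹⁶ = 3.168×10¹⁷ J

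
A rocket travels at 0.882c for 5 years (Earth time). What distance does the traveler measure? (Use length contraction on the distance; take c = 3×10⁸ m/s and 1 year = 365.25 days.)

Earth distance: d = v × t = 0.882c × 5 yr = 4.175×10¹⁶ m
γ = 2.122
d' = d/γ = 4.175×10¹⁶/2.122 = 1.967×10¹⁶ m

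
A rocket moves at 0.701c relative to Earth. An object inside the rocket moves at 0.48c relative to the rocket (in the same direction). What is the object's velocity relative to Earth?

u = (u' + v)/(1 + u'v/c²)
Numerator: 0.48 + 0.701 = 1.181
Denominator: 1 + 0.33648 = 1.33648
u = 1.181/1.33648 = 0.8837c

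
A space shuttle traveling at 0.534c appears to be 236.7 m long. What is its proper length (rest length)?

Contracted length L = 236.7 m
γ = 1/√(1 - 0.534²) = 1.183
L₀ = γL = 1.183 × 236.7 = 280.0 m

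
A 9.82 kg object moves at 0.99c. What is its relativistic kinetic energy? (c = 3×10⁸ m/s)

γ = 1/√(1 - 0.99²) = 7.089
γ - 1 = 6.089
KE = (γ-1)mc² = 6.089 × 9.82 × (3×10⁸)² = 5.381×10¹⁸ J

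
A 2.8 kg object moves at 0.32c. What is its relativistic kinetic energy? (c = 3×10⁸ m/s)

γ = 1/√(1 - 0.32²) = 1.0555
γ - 1 = 0.05550
KE = (γ-1)mc² = 0.05550 × 2.8 × (3×10⁸)² = 1.399×10¹⁶ J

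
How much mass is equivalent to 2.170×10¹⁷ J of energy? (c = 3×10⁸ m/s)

From E = mc², we get m = E/c²
c² = (3×10⁸)² = 9×10¹⁶ m²/s²
m = 2.170×10¹⁷ / 9×10¹⁶ = 2.411 kg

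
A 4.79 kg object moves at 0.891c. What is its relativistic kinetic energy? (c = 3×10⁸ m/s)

γ = 1/√(1 - 0.891²) = 2.20263
γ - 1 = 1.20263
KE = (γ-1)mc² = 1.20263 × 4.79 × (3×10⁸)² = 5.185×10¹⁷ J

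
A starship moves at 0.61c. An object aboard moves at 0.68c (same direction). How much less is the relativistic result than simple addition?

Classical: u' + v = 0.68 + 0.61 = 1.29c
Relativistic: u = (0.68 + 0.61)/(1 + 0.4148) = 1.29/1.4148 = 0.9118c
Difference: 1.29 - 0.9118 = 0.3782c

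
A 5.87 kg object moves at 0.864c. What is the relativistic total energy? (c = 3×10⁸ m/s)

γ = 1/√(1 - 0.864²) = 1.986
mc² = 5.87 × (3×10⁸)² = 5.283×10¹⁷ J
E = γmc² = 1.986 × 5.283×10¹⁷ = 1.049×10¹⁸ J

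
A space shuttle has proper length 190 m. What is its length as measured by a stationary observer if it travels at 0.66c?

Proper length L₀ = 190 m
γ = 1/√(1 - 0.66²) = 1.331
L = L₀/γ = 190/1.331 = 142.7 m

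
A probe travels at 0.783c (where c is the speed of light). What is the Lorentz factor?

v/c = 0.783, so (v/c)² = 0.613089
1 - (v/c)² = 0.386911
γ = 1/√(0.386911) = 1.608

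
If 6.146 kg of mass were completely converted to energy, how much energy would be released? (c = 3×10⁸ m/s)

Using E = mc²:
c² = (3×10⁸)² = 9×10¹⁶ m²/s²
E = 6.146 × 9×10¹⁶ = 5.531×10¹⁷ J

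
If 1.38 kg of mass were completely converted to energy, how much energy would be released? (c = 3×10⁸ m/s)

Using E = mc²:
c² = (3×10⁸)² = 9×10¹⁶ m²/s²
E = 1.38 × 9×10¹⁶ = 1.242×10¹⁷ J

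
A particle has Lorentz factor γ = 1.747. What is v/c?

From γ = 1/√(1 - v²/c²):
1/γ² = 1/1.747² = 0.32765
v²/c² = 1 - 0.32765 = 0.67235
v/c = √(0.67235) = 0.8200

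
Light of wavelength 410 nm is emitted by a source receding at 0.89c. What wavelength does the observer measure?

β = 0.89
Wavelength Doppler factor = √(1.89/0.11) = √(17.18) = 4.145
λ_obs = 410 × 4.145 = 1699 nm (redshift)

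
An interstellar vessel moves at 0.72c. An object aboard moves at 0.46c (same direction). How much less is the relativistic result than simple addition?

Classical: u' + v = 0.46 + 0.72 = 1.18c
Relativistic: u = (0.46 + 0.72)/(1 + 0.3312) = 1.18/1.3312 = 0.8864c
Difference: 1.18 - 0.8864 = 0.2936c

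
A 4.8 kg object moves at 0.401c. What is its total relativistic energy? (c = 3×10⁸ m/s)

γ = 1/√(1 - 0.401²) = 1.0916
mc² = 4.8 × (3×10⁸)² = 4.320×10¹⁷ J
E = γmc² = 1.0916 × 4.320×10¹⁷ = 4.716×10¹⁷ J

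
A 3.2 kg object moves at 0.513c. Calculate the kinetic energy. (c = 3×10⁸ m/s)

γ = 1/√(1 - 0.513²) = 1.16497
γ - 1 = 0.16497
KE = (γ-1)mc² = 0.16497 × 3.2 × (3×10⁸)² = 4.751×10¹⁶ J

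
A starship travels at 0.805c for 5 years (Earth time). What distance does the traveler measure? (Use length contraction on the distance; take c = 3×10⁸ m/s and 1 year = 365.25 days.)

Earth distance: d = v × t = 0.805c × 5 yr = 3.8106×10¹⁶ m
γ = 1.6856
d' = d/γ = 3.8106×10¹⁶/1.6856 = 2.261×10¹⁶ m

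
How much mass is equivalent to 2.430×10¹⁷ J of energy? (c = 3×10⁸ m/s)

From E = mc², we get m = E/c²
c² = (3×10⁸)² = 9×10¹⁶ m²/s²
m = 2.430×10¹⁷ / 9×10¹⁶ = 2.700 kg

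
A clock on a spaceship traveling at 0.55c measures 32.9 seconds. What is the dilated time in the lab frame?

Proper time Δt₀ = 32.9 seconds
γ = 1/√(1 - 0.55²) = 1.1974
Δt = γΔt₀ = 1.1974 × 32.9 = 39.39 seconds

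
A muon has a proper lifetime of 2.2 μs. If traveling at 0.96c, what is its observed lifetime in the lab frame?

Proper lifetime τ₀ = 2.2 μs
γ = 1/√(1 - 0.96²) = 3.5714
τ = γτ₀ = 3.5714 × 2.2 μs = 7.857 μs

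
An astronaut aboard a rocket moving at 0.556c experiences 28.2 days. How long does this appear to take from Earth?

Proper time Δt₀ = 28.2 days
γ = 1/√(1 - 0.556²) = 1.2031
Δt = γΔt₀ = 1.2031 × 28.2 = 33.93 days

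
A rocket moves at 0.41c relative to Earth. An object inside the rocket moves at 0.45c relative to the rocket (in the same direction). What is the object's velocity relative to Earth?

u = (u' + v)/(1 + u'v/c²)
Numerator: 0.45 + 0.41 = 0.86
Denominator: 1 + 0.1845 = 1.1845
u = 0.86/1.1845 = 0.7260c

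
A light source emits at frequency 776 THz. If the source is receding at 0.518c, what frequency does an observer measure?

β = v/c = 0.518
(1-β)/(1+β) = 0.482/1.518 = 0.3175
Doppler factor = √(0.3175) = 0.5635
f_obs = 776 × 0.5635 = 437.3 THz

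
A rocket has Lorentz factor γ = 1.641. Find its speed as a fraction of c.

From γ = 1/√(1 - v²/c²):
1/γ² = 1/1.641² = 0.3713
v²/c² = 1 - 0.3713 = 0.6287
v/c = √(0.6287) = 0.7929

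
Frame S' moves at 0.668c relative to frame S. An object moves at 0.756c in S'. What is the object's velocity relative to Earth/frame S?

u = (u' + v)/(1 + u'v/c²)
Numerator: 0.756 + 0.668 = 1.424
Denominator: 1 + 0.505008 = 1.505008
u = 1.424/1.505008 = 0.9462c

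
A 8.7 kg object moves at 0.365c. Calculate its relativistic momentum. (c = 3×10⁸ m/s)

γ = 1/√(1 - 0.365²) = 1.074
v = 0.365 × 3×10⁸ = 1.095×10⁸ m/s
p = γmv = 1.074 × 8.7 × 1.095×10⁸ = 1.023×10⁹ kg·m/s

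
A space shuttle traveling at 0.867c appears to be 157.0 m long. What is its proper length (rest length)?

Contracted length L = 157.0 m
γ = 1/√(1 - 0.867²) = 2.007
L₀ = γL = 2.007 × 157.0 = 315.1 m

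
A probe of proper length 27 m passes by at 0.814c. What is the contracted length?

Proper length L₀ = 27 m
γ = 1/√(1 - 0.814²) = 1.722
L = L₀/γ = 27/1.722 = 15.68 m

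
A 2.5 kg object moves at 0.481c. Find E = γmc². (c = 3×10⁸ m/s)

γ = 1/√(1 - 0.481²) = 1.1406
mc² = 2.5 × (3×10⁸)² = 2.250×10¹⁷ J
E = γmc² = 1.1406 × 2.250×10¹⁷ = 2.566×10¹⁷ J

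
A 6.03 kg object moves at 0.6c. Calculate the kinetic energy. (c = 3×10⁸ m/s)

γ = 1/√(1 - 0.6²) = 1.250
γ - 1 = 0.2500
KE = (γ-1)mc² = 0.2500 × 6.03 × (3×10⁸)² = 1.357×10¹⁷ J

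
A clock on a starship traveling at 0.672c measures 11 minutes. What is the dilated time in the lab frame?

Proper time Δt₀ = 11 minutes
γ = 1/√(1 - 0.672²) = 1.350
Δt = γΔt₀ = 1.350 × 11 = 14.85 minutes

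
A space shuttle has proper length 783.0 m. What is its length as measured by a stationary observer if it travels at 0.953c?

Proper length L₀ = 783.0 m
γ = 1/√(1 - 0.953²) = 3.301
L = L₀/γ = 783.0/3.301 = 237.2 m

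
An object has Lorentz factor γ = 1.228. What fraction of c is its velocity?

From γ = 1/√(1 - v²/c²):
1/γ² = 1/1.228² = 0.6631
v²/c² = 1 - 0.6631 = 0.3369
v/c = √(0.3369) = 0.5804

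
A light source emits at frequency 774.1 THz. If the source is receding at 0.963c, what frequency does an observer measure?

β = v/c = 0.963
(1-β)/(1+β) = 0.037/1.963 = 0.01885
Doppler factor = √(0.01885) = 0.1373
f_obs = 774.1 × 0.1373 = 106.3 THz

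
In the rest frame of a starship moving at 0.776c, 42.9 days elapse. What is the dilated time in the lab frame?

Proper time Δt₀ = 42.9 days
γ = 1/√(1 - 0.776²) = 1.5855
Δt = γΔt₀ = 1.5855 × 42.9 = 68.02 days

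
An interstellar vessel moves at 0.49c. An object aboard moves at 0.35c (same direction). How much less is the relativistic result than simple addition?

Classical: u' + v = 0.35 + 0.49 = 0.84c
Relativistic: u = (0.35 + 0.49)/(1 + 0.1715) = 0.84/1.1715 = 0.7170c
Difference: 0.84 - 0.7170 = 0.1230c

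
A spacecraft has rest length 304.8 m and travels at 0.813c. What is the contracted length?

Proper length L₀ = 304.8 m
γ = 1/√(1 - 0.813²) = 1.717
L = L₀/γ = 304.8/1.717 = 177.5 m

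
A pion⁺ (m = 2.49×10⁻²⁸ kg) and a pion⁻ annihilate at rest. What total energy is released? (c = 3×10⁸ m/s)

Both particles have the same rest mass, so total mass = 2m
E = 2m·c² = 2 × 2.49×10⁻²⁸ × (3×10⁸)²
= 2 × 2.49×10⁻²⁸ × 9×10¹⁶
= 4.482×10⁻¹¹ J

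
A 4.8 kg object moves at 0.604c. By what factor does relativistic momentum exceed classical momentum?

p_rel = γmv, p_class = mv
Ratio = γ = 1/√(1 - 0.604²) = 1.255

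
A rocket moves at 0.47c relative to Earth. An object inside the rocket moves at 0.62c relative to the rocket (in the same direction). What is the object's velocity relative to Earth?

u = (u' + v)/(1 + u'v/c²)
Numerator: 0.62 + 0.47 = 1.09
Denominator: 1 + 0.2914 = 1.2914
u = 1.09/1.2914 = 0.8440c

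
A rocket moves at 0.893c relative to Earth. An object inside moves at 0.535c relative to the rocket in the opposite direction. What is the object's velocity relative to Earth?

Object's velocity in rocket frame is u' = -0.535c
u = (u' + v)/(1 + u'v/c²) = (v - 0.535)/(1 - 0.535·v/c²)
Numerator: 0.893 - 0.535 = 0.358
Denominator: 1 - 0.477755 = 0.522245
u = 0.358/0.522245 = 0.6855c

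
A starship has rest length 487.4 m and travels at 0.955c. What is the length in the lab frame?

Proper length L₀ = 487.4 m
γ = 1/√(1 - 0.955²) = 3.371
L = L₀/γ = 487.4/3.371 = 144.6 m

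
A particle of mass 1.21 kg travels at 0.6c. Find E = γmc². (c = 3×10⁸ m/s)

γ = 1/√(1 - 0.6²) = 1.250
mc² = 1.21 × (3×10⁸)² = 1.089×10¹⁷ J
E = γmc² = 1.250 × 1.089×10¹⁷ = 1.361×10¹⁷ J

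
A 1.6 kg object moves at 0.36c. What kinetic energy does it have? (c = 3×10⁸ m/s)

γ = 1/√(1 - 0.36²) = 1.07187
γ - 1 = 0.07187
KE = (γ-1)mc² = 0.07187 × 1.6 × (3×10⁸)² = 1.035×10¹⁶ J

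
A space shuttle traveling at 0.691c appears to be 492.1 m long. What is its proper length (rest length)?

Contracted length L = 492.1 m
γ = 1/√(1 - 0.691²) = 1.3834
L₀ = γL = 1.3834 × 492.1 = 680.8 m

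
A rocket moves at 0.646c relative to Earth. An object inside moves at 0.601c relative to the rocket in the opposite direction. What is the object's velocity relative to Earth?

Object's velocity in rocket frame is u' = -0.601c
u = (u' + v)/(1 + u'v/c²) = (v - 0.601)/(1 - 0.601·v/c²)
Numerator: 0.646 - 0.601 = 0.045
Denominator: 1 - 0.388246 = 0.611754
u = 0.045/0.611754 = 0.07356c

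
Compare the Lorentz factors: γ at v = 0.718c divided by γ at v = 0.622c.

γ₁ = 1/√(1 - 0.718²) = 1.437
γ₂ = 1/√(1 - 0.622²) = 1.277
γ₁/γ₂ = 1.437/1.277 = 1.125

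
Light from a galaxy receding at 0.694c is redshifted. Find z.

β = 0.694
(1+β)/(1-β) = 1.694/0.306 = 5.536
√(5.536) = 2.353
z = 2.353 - 1 = 1.353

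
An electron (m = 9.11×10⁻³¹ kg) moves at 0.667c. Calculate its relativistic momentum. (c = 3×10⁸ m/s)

γ = 1/√(1 - 0.667²) = 1.3422
v = 0.667 × 3×10⁸ = 2.001×10⁸ m/s
p = γmv = 1.3422 × 9.11×10⁻³¹ × 2.001×10⁸ = 2.447×10⁻²² kg·m/s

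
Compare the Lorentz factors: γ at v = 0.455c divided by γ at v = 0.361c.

γ₁ = 1/√(1 - 0.455²) = 1.1230
γ₂ = 1/√(1 - 0.361²) = 1.0723
γ₁/γ₂ = 1.1230/1.0723 = 1.047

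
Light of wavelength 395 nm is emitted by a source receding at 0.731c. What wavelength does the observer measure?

β = 0.731
Wavelength Doppler factor = √(1.731/0.269) = √(6.435) = 2.537
λ_obs = 395 × 2.537 = 1002 nm (redshift)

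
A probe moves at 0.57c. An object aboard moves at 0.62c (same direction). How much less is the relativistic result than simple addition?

Classical: u' + v = 0.62 + 0.57 = 1.19c
Relativistic: u = (0.62 + 0.57)/(1 + 0.3534) = 1.19/1.3534 = 0.8793c
Difference: 1.19 - 0.8793 = 0.3107c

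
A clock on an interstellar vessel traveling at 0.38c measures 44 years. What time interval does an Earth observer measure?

Proper time Δt₀ = 44 years
γ = 1/√(1 - 0.38²) = 1.0811
Δt = γΔt₀ = 1.0811 × 44 = 47.57 years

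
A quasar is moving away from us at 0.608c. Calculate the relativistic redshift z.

β = 0.608
(1+β)/(1-β) = 1.608/0.392 = 4.102
√(4.102) = 2.025
z = 2.025 - 1 = 1.025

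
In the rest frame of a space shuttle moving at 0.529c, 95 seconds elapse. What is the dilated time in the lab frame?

Proper time Δt₀ = 95 seconds
γ = 1/√(1 - 0.529²) = 1.178
Δt = γΔt₀ = 1.178 × 95 = 111.9 seconds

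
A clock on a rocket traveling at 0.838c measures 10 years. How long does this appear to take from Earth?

Proper time Δt₀ = 10 years
γ = 1/√(1 - 0.838²) = 1.833
Δt = γΔt₀ = 1.833 × 10 = 18.33 years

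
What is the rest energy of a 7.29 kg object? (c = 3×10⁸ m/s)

c² = (3×10⁸)² = 9.000×10¹⁶ m²/s²
E₀ = mc² = 7.29 × 9.000×10¹⁶ = 6.561×10¹⁷ J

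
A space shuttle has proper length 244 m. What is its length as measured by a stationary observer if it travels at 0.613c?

Proper length L₀ = 244 m
γ = 1/√(1 - 0.613²) = 1.2657
L = L₀/γ = 244/1.2657 = 192.8 m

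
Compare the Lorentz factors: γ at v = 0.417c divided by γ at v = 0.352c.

γ₁ = 1/√(1 - 0.417²) = 1.100
γ₂ = 1/√(1 - 0.352²) = 1.068
γ₁/γ₂ = 1.100/1.068 = 1.030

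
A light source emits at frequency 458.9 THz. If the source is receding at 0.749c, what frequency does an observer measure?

β = v/c = 0.749
(1-β)/(1+β) = 0.251/1.749 = 0.1435
Doppler factor = √(0.1435) = 0.3788
f_obs = 458.9 × 0.3788 = 173.8 THz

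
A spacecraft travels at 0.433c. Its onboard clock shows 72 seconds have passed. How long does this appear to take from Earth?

Proper time Δt₀ = 72 seconds
γ = 1/√(1 - 0.433²) = 1.1094
Δt = γΔt₀ = 1.1094 × 72 = 79.88 seconds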